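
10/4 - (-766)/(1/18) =27581/2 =13790.50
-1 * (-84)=84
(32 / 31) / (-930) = -16 / 14415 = -0.00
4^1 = 4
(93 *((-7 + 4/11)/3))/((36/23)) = -52049/396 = -131.44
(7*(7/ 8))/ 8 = 49/ 64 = 0.77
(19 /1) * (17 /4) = 323 /4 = 80.75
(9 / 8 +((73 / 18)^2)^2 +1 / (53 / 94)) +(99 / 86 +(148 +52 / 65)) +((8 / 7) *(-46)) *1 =3104857237687 / 8373410640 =370.80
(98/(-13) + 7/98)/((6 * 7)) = -453/2548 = -0.18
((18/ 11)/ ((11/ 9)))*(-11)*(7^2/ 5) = -7938/ 55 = -144.33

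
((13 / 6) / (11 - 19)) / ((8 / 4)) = -13 / 96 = -0.14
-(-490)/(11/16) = 7840/11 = 712.73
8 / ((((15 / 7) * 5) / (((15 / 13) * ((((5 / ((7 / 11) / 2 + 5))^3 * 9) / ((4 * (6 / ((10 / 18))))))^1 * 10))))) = 93170000 / 62462907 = 1.49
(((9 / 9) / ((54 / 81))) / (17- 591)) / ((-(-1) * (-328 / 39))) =117 / 376544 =0.00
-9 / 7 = -1.29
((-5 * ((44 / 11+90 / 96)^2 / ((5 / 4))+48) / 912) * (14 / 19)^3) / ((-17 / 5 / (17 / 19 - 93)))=-32415000625 / 8081987136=-4.01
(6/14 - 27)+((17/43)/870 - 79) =-27645871/261870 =-105.57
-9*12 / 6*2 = -36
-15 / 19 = -0.79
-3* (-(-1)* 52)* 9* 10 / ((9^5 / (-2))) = 1040 / 2187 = 0.48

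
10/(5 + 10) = 2/3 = 0.67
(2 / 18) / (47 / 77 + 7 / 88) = 0.16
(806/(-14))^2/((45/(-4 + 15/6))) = -162409/1470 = -110.48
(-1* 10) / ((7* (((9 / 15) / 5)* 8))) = -125 / 84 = -1.49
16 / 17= 0.94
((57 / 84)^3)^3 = 322687697779 / 10578455953408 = 0.03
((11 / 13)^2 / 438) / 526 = 121 / 38935572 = 0.00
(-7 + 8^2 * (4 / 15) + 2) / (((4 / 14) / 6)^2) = 26607 / 5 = 5321.40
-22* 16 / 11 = -32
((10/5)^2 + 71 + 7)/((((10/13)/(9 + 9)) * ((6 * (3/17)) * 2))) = 9061/10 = 906.10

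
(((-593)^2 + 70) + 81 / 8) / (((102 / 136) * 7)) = 2813833 / 42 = 66996.02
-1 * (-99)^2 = -9801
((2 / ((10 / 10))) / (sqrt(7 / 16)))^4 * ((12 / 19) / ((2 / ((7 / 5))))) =24576 / 665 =36.96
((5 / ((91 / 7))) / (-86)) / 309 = -5 / 345462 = -0.00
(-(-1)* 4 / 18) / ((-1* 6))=-1 / 27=-0.04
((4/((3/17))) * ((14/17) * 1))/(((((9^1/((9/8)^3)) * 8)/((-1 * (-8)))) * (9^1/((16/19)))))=21/76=0.28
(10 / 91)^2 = 100 / 8281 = 0.01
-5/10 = -1/2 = -0.50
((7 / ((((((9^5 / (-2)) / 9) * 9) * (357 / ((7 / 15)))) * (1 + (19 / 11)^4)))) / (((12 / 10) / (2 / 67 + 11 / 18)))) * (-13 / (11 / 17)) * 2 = 93626533 / 139363099187778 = 0.00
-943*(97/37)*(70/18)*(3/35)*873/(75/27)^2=-2156062941/23125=-93235.15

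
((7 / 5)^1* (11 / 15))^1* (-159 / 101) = -4081 / 2525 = -1.62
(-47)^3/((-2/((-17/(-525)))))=1764991/1050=1680.94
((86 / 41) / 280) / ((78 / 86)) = 1849 / 223860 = 0.01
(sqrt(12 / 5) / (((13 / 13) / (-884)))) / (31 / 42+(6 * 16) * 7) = -74256 * sqrt(15) / 141275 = -2.04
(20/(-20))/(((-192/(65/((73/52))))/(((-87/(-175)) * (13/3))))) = 63713/122640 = 0.52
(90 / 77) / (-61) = -90 / 4697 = -0.02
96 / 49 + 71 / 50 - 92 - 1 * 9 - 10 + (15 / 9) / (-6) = -1189582 / 11025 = -107.90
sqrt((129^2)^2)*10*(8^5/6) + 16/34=15449948168/17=908820480.47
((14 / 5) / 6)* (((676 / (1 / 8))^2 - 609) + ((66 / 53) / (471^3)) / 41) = 15494000136177660139 / 1135252461015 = 13648065.67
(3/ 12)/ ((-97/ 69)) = -69/ 388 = -0.18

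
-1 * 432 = -432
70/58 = 35/29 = 1.21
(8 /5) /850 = 4 /2125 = 0.00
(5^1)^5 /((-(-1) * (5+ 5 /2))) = 1250 /3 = 416.67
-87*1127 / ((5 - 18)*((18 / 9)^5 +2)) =98049 / 442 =221.83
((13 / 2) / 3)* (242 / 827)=1573 / 2481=0.63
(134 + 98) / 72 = 29 / 9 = 3.22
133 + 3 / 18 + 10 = 859 / 6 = 143.17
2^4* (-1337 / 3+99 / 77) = -149312 / 21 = -7110.10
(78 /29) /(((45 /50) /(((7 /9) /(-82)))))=-910 /32103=-0.03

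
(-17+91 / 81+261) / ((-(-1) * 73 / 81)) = 19855 / 73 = 271.99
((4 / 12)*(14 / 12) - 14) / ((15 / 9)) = -49 / 6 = -8.17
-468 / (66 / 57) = -4446 / 11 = -404.18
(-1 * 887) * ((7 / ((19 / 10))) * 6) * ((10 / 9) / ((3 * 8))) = -155225 / 171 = -907.75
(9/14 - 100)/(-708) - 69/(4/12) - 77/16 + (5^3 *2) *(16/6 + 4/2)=18931811/19824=954.99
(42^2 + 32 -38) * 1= 1758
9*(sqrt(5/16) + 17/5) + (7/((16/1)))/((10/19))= 9*sqrt(5)/4 + 5029/160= 36.46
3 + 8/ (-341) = 1015/ 341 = 2.98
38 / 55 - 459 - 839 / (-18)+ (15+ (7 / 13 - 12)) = -5253013 / 12870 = -408.16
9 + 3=12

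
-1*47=-47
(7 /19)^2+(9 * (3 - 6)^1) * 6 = -161.86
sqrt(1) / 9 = 1 / 9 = 0.11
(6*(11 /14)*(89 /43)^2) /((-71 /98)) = -3659502 /131279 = -27.88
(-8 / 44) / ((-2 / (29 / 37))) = 29 / 407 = 0.07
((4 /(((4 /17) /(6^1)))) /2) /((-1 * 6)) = -17 /2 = -8.50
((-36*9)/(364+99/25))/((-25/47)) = 15228/9199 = 1.66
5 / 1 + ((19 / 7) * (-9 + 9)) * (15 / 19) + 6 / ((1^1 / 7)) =47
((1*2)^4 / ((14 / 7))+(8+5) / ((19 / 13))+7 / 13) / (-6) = -2.91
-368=-368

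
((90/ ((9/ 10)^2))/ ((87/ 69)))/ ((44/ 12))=23000/ 957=24.03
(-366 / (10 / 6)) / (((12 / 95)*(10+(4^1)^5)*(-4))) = 0.42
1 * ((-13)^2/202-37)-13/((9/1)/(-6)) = -16663/606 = -27.50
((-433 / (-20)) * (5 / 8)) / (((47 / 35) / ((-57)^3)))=-2806599915 / 1504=-1866090.37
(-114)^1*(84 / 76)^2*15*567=-22504230 / 19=-1184433.16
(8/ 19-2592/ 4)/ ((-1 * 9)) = 12304/ 171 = 71.95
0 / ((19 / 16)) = 0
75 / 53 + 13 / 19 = 2114 / 1007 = 2.10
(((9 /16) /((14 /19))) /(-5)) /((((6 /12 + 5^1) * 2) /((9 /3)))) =-513 /12320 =-0.04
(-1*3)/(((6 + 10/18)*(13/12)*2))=-162/767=-0.21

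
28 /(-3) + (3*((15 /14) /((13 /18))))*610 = 738602 /273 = 2705.50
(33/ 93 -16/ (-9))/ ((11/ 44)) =2380/ 279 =8.53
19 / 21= 0.90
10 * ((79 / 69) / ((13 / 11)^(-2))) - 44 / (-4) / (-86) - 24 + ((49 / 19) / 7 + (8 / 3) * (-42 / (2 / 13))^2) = 2711212536017 / 13642266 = 198736.23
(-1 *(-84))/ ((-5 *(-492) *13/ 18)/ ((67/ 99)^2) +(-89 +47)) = 31423/ 1435381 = 0.02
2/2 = 1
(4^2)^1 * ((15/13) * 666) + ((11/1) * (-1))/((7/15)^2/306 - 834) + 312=9411057641046/746471063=12607.40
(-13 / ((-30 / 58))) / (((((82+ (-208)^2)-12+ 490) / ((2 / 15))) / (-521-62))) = -19981 / 448200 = -0.04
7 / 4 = 1.75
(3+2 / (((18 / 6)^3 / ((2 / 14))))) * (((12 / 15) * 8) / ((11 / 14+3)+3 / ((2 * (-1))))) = 1138 / 135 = 8.43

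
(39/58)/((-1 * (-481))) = 0.00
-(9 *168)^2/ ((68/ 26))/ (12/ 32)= -39626496/ 17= -2330970.35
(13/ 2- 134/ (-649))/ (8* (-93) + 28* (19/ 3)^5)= 0.00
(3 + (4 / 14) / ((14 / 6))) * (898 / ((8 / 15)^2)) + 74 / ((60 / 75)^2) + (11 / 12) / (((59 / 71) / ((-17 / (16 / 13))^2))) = 90443436229 / 8881152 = 10183.75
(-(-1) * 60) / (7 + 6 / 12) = 8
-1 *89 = -89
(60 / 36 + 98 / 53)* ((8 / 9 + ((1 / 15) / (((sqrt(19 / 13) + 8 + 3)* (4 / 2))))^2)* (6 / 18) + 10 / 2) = 2413015699783 / 129590429850 - 79937* sqrt(247) / 518361719400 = 18.62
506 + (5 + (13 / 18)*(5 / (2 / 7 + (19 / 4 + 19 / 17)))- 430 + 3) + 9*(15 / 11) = 28086469 / 289971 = 96.86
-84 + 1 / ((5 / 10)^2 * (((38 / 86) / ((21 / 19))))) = -26712 / 361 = -73.99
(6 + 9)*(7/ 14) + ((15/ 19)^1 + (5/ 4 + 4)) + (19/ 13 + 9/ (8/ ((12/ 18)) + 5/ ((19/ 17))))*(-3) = 2324241/ 309244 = 7.52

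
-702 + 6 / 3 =-700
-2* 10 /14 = -10 /7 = -1.43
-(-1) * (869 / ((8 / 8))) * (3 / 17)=2607 / 17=153.35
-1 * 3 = -3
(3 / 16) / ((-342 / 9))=-3 / 608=-0.00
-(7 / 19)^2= -0.14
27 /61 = 0.44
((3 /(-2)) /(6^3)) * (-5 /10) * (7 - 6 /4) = 0.02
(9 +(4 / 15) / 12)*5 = 406 / 9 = 45.11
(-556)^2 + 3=309139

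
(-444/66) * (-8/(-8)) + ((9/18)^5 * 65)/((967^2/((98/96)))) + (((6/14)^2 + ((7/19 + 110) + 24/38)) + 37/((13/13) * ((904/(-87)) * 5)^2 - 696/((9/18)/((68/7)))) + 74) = 38682417887507970019/216765317944737408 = 178.45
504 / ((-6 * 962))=-42 / 481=-0.09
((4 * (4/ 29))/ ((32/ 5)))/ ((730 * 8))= 1/ 67744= 0.00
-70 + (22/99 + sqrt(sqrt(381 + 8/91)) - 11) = -727/9 + 34679^(1/4) * 91^(3/4)/91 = -76.36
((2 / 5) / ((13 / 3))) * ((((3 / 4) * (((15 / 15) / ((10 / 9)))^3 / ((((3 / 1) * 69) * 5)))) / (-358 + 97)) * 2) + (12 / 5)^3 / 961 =2996619759 / 208320775000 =0.01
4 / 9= 0.44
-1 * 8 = -8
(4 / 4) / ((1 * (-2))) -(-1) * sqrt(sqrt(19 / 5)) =-1 / 2 + 19^(1 / 4) * 5^(3 / 4) / 5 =0.90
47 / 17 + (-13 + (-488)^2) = 4048274 / 17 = 238133.76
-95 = -95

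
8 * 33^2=8712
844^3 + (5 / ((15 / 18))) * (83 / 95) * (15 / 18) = 11423020179 / 19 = 601211588.37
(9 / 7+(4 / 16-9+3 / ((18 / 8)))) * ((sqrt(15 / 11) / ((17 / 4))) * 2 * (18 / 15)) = -412 * sqrt(165) / 1309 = -4.04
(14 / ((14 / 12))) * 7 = 84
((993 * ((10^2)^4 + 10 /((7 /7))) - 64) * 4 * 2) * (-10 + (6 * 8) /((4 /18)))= 163646416259168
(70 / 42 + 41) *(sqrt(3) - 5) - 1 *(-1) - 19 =-694 / 3 + 128 *sqrt(3) / 3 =-157.43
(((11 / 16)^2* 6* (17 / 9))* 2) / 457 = 0.02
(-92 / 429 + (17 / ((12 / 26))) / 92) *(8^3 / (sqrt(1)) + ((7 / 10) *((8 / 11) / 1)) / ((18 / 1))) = 371943745 / 3907332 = 95.19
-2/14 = -1/7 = -0.14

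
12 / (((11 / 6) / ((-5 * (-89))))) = 32040 / 11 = 2912.73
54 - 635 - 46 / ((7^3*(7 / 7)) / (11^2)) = -204849 / 343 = -597.23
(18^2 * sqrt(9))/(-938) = -486/469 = -1.04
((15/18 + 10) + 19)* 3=179/2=89.50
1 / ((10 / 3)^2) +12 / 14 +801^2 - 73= 449070263 / 700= 641528.95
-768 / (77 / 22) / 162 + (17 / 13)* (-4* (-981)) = 12604484 / 2457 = 5130.03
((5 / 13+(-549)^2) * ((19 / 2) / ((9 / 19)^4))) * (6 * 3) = 9701895671582 / 9477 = 1023730681.82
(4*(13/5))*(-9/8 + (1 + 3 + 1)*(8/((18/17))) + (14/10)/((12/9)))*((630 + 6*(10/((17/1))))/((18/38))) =1203558629/2295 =524426.42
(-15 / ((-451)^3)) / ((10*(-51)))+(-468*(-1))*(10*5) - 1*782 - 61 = 22557.00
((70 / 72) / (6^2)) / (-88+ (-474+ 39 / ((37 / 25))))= -0.00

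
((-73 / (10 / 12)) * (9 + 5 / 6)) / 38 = -4307 / 190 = -22.67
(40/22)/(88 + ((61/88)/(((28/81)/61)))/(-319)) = 1429120/68868007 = 0.02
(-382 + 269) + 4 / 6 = -337 / 3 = -112.33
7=7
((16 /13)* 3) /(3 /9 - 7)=-0.55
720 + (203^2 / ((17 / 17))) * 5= 206765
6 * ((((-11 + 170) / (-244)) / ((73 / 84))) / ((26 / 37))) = -370629 / 57889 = -6.40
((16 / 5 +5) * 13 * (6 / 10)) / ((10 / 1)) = 1599 / 250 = 6.40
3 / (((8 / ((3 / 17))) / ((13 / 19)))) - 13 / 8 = -2041 / 1292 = -1.58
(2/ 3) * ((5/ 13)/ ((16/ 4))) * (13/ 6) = 5/ 36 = 0.14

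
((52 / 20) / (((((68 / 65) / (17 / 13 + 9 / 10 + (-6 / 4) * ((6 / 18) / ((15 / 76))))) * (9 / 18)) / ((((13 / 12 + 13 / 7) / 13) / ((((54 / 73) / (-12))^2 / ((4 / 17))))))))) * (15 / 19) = -8798179 / 491589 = -17.90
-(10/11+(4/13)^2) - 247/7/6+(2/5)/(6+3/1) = -8011123/1171170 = -6.84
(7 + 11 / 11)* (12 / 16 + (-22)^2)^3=7290099019 / 8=911262377.38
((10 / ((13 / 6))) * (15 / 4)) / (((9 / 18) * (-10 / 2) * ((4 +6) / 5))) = -45 / 13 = -3.46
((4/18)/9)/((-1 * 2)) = -1/81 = -0.01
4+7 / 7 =5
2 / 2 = 1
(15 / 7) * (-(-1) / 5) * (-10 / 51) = -10 / 119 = -0.08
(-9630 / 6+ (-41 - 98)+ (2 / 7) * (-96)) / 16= -775 / 7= -110.71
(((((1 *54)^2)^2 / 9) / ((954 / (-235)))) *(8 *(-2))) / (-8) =-24669360 / 53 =-465459.62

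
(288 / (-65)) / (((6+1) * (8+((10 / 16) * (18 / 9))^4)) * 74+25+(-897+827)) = -4096 / 4958395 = -0.00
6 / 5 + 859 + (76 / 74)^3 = 218132913 / 253265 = 861.28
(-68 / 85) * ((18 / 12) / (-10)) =3 / 25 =0.12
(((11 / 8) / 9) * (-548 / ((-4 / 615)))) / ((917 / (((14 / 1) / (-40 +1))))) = -5.04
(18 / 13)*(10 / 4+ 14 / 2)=171 / 13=13.15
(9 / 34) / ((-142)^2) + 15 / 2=5141829 / 685576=7.50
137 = 137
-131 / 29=-4.52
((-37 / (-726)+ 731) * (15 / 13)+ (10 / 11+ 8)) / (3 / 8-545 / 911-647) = -9772271492 / 7419782799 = -1.32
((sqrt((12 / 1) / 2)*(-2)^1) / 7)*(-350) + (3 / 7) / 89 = 3 / 623 + 100*sqrt(6) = 244.95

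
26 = 26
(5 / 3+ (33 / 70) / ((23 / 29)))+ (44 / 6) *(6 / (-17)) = -26863 / 82110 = -0.33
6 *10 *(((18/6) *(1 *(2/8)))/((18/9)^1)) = 45/2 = 22.50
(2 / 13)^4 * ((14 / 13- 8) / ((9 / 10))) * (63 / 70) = -0.00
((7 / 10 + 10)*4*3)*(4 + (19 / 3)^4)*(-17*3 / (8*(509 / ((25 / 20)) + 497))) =-237643255 / 162756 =-1460.12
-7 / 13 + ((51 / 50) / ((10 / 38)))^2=11768993 / 812500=14.48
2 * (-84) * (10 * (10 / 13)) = -16800 / 13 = -1292.31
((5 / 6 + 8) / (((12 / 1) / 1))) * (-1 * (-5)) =265 / 72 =3.68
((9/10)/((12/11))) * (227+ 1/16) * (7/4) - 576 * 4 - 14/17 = -86039129/43520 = -1977.00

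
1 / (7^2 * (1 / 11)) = 11 / 49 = 0.22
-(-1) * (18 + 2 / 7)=128 / 7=18.29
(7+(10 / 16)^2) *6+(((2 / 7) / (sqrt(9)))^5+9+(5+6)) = 64.34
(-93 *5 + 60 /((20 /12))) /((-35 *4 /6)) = 18.39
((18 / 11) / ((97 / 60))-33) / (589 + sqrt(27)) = -0.05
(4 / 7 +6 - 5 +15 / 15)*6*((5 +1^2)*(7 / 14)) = 324 / 7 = 46.29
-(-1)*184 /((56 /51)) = 1173 /7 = 167.57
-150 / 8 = -75 / 4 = -18.75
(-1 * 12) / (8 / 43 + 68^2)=-43 / 16570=-0.00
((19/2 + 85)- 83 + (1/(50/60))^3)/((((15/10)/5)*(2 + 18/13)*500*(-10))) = -42991/16500000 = -0.00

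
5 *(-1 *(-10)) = 50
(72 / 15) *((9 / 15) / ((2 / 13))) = 468 / 25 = 18.72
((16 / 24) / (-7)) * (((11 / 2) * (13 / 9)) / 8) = -143 / 1512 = -0.09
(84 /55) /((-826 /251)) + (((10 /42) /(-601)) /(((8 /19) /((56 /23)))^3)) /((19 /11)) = -36194318381 /71185892745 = -0.51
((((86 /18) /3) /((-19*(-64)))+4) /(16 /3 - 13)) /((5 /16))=-131371 /78660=-1.67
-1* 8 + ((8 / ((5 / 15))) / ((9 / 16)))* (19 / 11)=2168 / 33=65.70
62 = 62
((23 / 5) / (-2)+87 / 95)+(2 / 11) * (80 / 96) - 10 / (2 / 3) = -101779 / 6270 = -16.23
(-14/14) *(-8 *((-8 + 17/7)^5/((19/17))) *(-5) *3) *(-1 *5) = -920286829800/319333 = -2881903.31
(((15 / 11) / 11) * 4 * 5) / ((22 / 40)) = 6000 / 1331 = 4.51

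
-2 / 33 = -0.06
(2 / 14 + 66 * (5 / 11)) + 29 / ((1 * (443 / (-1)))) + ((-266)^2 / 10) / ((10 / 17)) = 934842763 / 77525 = 12058.60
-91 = -91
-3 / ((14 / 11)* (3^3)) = -11 / 126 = -0.09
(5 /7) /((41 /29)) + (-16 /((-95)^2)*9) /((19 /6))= 0.50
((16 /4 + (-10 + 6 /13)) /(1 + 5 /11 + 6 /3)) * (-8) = 3168 /247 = 12.83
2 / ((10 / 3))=3 / 5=0.60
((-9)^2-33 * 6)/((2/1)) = -117/2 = -58.50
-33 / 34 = -0.97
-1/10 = -0.10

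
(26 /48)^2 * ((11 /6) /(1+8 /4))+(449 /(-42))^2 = 58152179 /508032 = 114.47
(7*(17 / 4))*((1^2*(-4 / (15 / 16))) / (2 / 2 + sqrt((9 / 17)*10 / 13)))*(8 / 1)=-3366272 / 1965 + 15232*sqrt(2210) / 655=-619.88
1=1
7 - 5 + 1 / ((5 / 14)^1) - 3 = 9 / 5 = 1.80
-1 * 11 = -11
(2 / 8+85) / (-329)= -341 / 1316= -0.26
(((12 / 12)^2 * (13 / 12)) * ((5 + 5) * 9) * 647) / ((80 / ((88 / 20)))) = 277563 / 80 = 3469.54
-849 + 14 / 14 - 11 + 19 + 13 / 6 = -5027 / 6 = -837.83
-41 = -41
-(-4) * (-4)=-16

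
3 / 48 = 1 / 16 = 0.06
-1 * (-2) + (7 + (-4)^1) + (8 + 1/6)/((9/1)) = 319/54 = 5.91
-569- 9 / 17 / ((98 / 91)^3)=-26562485 / 46648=-569.42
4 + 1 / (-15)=59 / 15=3.93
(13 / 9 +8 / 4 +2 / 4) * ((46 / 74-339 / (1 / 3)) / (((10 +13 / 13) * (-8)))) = 1335013 / 29304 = 45.56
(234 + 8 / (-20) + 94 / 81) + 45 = 279.76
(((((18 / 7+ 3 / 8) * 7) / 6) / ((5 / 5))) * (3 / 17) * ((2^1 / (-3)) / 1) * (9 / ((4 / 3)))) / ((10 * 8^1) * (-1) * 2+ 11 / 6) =4455 / 258128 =0.02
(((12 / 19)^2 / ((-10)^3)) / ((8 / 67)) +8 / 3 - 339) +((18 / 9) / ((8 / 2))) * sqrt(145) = -182126309 / 541500 +sqrt(145) / 2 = -330.32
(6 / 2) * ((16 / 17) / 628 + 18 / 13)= 144282 / 34697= 4.16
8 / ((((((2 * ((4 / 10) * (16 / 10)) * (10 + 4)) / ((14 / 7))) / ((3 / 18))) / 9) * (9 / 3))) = 25 / 56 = 0.45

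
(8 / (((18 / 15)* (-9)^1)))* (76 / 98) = -760 / 1323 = -0.57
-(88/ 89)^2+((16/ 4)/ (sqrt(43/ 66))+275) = 4 * sqrt(2838)/ 43+2170531/ 7921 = 278.98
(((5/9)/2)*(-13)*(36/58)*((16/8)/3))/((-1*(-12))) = -65/522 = -0.12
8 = 8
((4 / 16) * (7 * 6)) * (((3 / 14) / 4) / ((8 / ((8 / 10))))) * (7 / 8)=63 / 1280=0.05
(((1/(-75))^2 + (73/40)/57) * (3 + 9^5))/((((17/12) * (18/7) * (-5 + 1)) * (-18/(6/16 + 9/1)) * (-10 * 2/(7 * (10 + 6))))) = -349345157/918000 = -380.55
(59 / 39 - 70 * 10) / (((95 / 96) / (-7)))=6101984 / 1235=4940.88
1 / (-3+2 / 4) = -2 / 5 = -0.40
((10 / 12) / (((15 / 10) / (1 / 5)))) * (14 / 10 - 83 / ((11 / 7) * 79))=0.08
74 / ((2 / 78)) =2886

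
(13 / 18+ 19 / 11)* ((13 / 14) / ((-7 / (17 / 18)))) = -107185 / 349272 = -0.31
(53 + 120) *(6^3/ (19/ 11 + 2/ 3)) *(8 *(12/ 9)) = 13153536/ 79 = 166500.46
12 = 12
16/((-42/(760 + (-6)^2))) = -6368/21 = -303.24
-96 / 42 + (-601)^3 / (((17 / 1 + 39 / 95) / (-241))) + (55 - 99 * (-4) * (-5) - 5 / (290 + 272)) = 4888078249488243 / 1626709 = 3004887936.00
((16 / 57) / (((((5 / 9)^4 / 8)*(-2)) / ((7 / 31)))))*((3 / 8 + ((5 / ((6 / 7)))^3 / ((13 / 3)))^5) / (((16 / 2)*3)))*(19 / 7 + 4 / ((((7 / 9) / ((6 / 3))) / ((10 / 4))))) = -28831931830914959803314509 / 45347885406720000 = -635794405.24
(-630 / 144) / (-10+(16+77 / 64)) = -280 / 461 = -0.61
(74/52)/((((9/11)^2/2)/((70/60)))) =31339/6318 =4.96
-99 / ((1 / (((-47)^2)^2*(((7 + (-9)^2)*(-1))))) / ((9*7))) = 2678242194936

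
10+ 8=18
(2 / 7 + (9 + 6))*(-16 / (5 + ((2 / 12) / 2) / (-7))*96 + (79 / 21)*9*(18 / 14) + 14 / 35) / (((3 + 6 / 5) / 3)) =-2899826581 / 1006019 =-2882.48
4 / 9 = 0.44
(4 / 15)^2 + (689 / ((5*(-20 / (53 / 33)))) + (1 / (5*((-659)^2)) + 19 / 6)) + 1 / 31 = -1039020271087 / 133280838900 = -7.80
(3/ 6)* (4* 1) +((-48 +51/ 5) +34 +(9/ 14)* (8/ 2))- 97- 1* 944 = -36408/ 35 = -1040.23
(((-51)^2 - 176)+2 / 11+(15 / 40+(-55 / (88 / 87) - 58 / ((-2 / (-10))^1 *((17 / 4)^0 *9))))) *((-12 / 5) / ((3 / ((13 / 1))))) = -24325.18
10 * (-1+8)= 70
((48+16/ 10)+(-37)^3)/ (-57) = 84339/ 95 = 887.78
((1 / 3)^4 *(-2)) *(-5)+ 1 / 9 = 19 / 81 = 0.23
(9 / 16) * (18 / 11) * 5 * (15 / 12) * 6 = 6075 / 176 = 34.52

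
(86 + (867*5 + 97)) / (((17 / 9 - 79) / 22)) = -447282 / 347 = -1289.00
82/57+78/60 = 1561/570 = 2.74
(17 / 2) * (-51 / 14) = -867 / 28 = -30.96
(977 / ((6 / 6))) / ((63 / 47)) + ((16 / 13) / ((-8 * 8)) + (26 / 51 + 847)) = 87790841 / 55692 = 1576.36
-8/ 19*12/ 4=-24/ 19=-1.26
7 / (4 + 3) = 1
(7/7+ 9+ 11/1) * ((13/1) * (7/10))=1911/10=191.10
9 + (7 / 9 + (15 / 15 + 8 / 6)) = 109 / 9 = 12.11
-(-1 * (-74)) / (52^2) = -37 / 1352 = -0.03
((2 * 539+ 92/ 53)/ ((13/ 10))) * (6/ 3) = 88040/ 53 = 1661.13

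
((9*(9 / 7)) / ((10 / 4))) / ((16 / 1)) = 0.29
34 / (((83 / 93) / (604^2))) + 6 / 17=19610319762 / 1411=13898171.34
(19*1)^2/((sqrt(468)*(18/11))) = 3971*sqrt(13)/1404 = 10.20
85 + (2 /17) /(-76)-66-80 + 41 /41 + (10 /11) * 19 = -303631 /7106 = -42.73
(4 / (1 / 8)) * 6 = 192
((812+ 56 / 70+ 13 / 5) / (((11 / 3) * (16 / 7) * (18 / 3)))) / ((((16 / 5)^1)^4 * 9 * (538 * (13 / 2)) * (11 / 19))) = 7531125 / 887382605824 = 0.00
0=0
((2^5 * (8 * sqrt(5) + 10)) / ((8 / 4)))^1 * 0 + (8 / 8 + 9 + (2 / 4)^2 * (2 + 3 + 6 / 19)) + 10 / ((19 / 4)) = 1021 / 76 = 13.43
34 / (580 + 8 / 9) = 153 / 2614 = 0.06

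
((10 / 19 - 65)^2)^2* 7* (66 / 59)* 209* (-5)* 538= -30784442677570312500 / 404681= -76070887137202.67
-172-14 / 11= -1906 / 11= -173.27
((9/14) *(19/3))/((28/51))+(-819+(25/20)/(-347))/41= -70046257/5576984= -12.56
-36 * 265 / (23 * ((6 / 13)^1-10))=31005 / 713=43.49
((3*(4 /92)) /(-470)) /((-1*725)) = 3 /7837250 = 0.00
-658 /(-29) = 658 /29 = 22.69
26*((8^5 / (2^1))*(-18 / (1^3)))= -7667712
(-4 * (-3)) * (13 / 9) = 52 / 3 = 17.33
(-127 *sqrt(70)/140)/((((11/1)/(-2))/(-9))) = -1143 *sqrt(70)/770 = -12.42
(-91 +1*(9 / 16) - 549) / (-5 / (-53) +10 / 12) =-1626729 / 2360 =-689.29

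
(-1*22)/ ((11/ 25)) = -50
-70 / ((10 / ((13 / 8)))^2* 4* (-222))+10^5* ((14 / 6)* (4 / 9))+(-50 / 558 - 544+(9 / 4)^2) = 16357923502217 / 158561280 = 103164.68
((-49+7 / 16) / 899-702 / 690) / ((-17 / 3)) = 5316849 / 28120720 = 0.19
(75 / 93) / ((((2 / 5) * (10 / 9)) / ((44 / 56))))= 2475 / 1736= 1.43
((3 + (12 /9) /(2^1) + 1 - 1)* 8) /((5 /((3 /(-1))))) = -88 /5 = -17.60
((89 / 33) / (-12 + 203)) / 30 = 89 / 189090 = 0.00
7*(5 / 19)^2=175 / 361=0.48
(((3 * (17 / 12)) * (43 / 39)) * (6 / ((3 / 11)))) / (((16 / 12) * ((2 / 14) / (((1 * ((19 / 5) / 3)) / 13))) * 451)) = 97223 / 831480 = 0.12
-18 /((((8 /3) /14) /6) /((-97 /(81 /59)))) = 40061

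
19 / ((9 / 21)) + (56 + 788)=2665 / 3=888.33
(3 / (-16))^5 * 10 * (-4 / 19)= 1215 / 2490368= 0.00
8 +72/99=96/11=8.73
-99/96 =-33/32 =-1.03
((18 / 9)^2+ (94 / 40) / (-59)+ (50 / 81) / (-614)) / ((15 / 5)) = 116173991 / 88029180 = 1.32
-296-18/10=-1489/5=-297.80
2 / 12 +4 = 25 / 6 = 4.17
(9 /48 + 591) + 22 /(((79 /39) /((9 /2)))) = 640.06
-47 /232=-0.20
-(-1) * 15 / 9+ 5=20 / 3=6.67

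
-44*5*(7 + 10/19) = -1655.79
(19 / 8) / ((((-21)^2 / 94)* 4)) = 893 / 7056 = 0.13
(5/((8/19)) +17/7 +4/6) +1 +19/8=1541/84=18.35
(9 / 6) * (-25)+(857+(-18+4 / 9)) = 14435 / 18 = 801.94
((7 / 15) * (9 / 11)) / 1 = 21 / 55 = 0.38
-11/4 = -2.75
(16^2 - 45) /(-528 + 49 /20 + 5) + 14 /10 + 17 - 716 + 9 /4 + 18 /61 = -8833332837 /12701420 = -695.46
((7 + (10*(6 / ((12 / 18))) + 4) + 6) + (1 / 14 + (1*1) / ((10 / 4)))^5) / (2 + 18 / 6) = 179874035393 / 8403500000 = 21.40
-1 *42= -42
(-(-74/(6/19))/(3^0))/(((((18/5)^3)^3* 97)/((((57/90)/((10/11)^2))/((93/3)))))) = 0.00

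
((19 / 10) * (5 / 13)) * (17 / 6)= 323 / 156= 2.07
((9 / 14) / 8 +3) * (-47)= -16215 / 112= -144.78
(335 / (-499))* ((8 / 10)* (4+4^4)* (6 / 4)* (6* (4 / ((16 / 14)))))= -2194920 / 499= -4398.64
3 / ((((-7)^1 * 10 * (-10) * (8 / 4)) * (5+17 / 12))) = 9 / 26950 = 0.00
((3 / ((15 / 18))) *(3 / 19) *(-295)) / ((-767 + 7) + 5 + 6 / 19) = 3186 / 14339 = 0.22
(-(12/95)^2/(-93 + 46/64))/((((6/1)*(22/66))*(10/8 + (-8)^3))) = -1024/6049737275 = -0.00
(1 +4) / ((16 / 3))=15 / 16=0.94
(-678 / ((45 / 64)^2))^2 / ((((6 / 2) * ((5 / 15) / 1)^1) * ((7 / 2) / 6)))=3224129.18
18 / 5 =3.60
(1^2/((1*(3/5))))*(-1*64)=-320/3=-106.67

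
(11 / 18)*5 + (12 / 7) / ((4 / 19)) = 1411 / 126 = 11.20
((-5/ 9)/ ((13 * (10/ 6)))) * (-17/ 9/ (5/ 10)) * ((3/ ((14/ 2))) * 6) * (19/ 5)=1292/ 1365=0.95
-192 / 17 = -11.29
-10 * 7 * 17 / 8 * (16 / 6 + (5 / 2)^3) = -261205 / 96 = -2720.89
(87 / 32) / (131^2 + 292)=87 / 558496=0.00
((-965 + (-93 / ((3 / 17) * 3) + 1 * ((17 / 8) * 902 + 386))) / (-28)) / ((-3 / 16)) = 13945 / 63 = 221.35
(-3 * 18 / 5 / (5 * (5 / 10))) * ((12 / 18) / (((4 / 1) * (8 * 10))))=-9 / 1000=-0.01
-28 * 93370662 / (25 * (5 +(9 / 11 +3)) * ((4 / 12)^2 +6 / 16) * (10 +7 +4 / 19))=-1417489.05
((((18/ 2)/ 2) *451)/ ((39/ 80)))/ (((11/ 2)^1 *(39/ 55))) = 180400/ 169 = 1067.46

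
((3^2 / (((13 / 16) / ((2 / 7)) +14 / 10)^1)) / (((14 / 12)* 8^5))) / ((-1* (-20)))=27 / 9734144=0.00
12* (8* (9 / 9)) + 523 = 619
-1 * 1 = -1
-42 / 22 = -21 / 11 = -1.91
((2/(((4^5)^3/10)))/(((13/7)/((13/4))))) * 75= 2625/1073741824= 0.00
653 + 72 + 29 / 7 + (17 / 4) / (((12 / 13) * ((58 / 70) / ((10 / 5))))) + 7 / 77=39676691 / 53592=740.35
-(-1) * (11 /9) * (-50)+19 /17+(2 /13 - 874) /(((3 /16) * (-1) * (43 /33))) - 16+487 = 341054236 /85527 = 3987.68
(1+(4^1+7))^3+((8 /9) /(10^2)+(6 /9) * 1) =388952 /225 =1728.68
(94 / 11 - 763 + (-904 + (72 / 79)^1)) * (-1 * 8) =13260.35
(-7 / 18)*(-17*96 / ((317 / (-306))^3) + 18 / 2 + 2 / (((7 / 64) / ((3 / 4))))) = -110797477417 / 191130078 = -579.70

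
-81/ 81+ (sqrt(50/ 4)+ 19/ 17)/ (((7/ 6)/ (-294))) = -630 * sqrt(2) -4805/ 17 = -1173.60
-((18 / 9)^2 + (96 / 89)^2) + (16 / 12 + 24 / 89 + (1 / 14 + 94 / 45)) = -6987199 / 4990230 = -1.40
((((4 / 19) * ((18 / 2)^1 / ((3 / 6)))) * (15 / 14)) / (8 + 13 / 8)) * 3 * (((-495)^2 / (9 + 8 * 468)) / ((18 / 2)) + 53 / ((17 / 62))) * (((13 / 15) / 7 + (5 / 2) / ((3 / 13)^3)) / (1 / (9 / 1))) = 78758752907952 / 169396381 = 464937.64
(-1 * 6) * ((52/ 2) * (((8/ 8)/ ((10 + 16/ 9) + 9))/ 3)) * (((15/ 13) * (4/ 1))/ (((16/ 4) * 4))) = -135/ 187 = -0.72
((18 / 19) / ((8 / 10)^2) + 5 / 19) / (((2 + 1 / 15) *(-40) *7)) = -795 / 263872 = -0.00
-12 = -12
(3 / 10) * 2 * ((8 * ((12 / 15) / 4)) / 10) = 12 / 125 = 0.10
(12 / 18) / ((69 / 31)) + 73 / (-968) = 44905 / 200376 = 0.22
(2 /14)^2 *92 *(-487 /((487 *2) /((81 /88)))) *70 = -9315 /154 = -60.49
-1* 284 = -284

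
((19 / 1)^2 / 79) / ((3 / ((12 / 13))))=1444 / 1027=1.41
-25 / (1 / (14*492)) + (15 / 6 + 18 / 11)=-3788309 / 22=-172195.86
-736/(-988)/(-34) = -92/4199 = -0.02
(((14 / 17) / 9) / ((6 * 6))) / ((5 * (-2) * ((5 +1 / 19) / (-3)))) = 133 / 881280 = 0.00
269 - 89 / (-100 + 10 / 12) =160589 / 595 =269.90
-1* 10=-10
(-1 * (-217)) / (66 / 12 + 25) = 434 / 61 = 7.11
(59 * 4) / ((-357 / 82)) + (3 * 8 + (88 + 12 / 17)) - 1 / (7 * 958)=20006821 / 342006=58.50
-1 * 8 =-8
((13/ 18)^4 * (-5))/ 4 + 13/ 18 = 160459/ 419904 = 0.38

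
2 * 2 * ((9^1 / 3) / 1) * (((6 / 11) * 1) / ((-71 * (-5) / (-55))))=-72 / 71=-1.01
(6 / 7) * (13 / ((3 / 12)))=312 / 7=44.57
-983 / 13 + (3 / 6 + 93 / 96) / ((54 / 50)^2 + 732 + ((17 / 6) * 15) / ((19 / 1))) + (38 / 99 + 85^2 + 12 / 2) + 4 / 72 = 857879324510977 / 119885436528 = 7155.83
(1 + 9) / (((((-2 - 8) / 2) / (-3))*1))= 6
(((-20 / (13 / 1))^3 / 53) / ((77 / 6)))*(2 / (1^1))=-96000 / 8965957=-0.01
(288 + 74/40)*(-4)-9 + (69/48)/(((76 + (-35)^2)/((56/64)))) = -972855771/832640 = -1168.40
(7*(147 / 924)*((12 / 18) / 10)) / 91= 7 / 8580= 0.00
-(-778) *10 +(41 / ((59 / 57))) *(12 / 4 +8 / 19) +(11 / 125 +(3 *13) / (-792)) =15411570461 / 1947000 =7915.55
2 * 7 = 14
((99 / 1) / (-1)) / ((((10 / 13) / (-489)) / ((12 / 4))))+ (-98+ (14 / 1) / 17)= 32079973 / 170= 188705.72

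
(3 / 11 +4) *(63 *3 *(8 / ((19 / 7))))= 497448 / 209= 2380.13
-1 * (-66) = 66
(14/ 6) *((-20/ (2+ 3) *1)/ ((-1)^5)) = 28/ 3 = 9.33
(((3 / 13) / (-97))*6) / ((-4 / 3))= 27 / 2522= 0.01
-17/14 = -1.21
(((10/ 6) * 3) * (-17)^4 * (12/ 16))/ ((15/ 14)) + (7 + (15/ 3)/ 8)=292331.12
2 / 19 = 0.11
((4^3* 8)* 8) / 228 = 1024 / 57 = 17.96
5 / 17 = 0.29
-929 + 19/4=-3697/4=-924.25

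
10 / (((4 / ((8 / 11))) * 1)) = 1.82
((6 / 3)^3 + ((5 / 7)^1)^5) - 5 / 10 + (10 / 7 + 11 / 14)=166393 / 16807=9.90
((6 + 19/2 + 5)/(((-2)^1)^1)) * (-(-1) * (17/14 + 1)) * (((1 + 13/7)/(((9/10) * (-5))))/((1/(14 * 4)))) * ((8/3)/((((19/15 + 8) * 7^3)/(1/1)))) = 2033600/3003651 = 0.68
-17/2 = -8.50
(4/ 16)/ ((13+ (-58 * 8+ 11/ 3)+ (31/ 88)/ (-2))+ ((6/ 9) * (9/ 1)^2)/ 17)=-2244/ 3988333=-0.00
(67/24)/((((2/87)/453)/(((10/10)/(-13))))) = -880179/208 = -4231.63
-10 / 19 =-0.53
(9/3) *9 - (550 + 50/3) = -1619/3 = -539.67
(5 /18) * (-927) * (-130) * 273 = 9138675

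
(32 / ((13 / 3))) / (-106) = -48 / 689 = -0.07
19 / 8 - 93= -725 / 8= -90.62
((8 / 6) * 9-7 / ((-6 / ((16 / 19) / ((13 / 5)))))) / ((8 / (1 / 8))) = 2293 / 11856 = 0.19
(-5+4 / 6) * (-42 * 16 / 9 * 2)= 5824 / 9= 647.11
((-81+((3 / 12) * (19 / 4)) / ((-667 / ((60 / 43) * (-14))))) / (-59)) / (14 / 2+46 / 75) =348324525 / 1932468418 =0.18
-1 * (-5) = 5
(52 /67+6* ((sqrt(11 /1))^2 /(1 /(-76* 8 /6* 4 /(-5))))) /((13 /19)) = 34060236 /4355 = 7820.95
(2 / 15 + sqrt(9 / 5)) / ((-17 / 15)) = -9 * sqrt(5) / 17 - 2 / 17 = -1.30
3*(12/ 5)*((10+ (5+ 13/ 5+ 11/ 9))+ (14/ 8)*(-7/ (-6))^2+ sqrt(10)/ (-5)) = 15267/ 100 - 36*sqrt(10)/ 25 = 148.12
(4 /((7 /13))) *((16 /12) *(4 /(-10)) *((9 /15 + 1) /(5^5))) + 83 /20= 27221063 /6562500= 4.15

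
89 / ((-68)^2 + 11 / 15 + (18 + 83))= 1335 / 70886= 0.02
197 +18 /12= 397 /2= 198.50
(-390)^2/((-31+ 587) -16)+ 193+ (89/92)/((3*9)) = 1179161/2484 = 474.70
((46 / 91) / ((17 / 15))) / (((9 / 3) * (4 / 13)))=115 / 238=0.48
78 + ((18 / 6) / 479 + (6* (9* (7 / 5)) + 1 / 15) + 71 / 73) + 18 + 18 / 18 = 18215590 / 104901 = 173.65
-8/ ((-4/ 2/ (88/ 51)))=352/ 51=6.90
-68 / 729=-0.09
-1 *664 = -664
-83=-83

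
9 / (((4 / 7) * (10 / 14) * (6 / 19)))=2793 / 40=69.82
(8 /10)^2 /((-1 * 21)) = -16 /525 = -0.03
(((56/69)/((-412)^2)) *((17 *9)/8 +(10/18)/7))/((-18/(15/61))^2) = 241975/14120439130944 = 0.00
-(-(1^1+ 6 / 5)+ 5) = -14 / 5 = -2.80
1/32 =0.03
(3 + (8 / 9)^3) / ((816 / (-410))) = -553295 / 297432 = -1.86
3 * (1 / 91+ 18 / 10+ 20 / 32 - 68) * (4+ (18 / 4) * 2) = -715959 / 280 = -2557.00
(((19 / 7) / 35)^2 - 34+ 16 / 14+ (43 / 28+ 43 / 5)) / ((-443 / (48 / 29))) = 65447652 / 771141175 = 0.08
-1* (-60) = 60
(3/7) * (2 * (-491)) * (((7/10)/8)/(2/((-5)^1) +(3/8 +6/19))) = -27987/221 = -126.64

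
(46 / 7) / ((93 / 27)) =414 / 217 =1.91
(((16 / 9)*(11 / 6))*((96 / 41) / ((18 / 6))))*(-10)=-28160 / 1107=-25.44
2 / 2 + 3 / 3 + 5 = 7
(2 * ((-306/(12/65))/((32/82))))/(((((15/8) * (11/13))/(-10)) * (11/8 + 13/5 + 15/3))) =23558600/3949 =5965.71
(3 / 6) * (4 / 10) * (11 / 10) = 0.22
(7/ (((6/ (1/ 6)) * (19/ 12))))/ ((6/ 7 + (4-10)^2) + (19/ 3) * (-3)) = 49/ 7125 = 0.01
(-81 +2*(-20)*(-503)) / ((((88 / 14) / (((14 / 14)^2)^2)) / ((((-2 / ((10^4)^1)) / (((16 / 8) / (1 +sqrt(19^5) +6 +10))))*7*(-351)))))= 5859062937 / 440000 +124418924721*sqrt(19) / 440000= 1245883.14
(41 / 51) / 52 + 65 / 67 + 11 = 2129651 / 177684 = 11.99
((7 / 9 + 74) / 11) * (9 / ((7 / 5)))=3365 / 77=43.70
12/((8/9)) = 27/2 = 13.50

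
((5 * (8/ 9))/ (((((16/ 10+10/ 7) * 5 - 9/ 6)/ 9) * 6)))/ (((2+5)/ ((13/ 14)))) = 260/ 4011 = 0.06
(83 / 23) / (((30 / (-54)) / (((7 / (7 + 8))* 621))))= -47061 / 25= -1882.44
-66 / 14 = -33 / 7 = -4.71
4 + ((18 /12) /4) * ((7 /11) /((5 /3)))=1823 /440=4.14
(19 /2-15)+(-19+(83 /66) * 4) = -1285 /66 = -19.47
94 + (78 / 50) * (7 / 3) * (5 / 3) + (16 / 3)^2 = 128.51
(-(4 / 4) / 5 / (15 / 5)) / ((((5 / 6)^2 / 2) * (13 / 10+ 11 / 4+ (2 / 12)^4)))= -31104 / 656225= -0.05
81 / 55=1.47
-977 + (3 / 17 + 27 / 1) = -16147 / 17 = -949.82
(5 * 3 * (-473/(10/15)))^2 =453051225/4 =113262806.25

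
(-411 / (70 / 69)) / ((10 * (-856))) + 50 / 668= 0.12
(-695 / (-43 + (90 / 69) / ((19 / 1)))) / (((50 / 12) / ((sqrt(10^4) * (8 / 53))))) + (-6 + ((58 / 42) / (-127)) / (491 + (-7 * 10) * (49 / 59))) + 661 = 48332732540451872 / 67726519388829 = 713.65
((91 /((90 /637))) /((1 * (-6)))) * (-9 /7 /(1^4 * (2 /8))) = 8281 /15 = 552.07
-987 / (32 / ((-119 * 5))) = 587265 / 32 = 18352.03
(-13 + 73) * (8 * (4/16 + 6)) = 3000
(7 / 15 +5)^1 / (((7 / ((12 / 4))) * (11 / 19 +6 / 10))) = 779 / 392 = 1.99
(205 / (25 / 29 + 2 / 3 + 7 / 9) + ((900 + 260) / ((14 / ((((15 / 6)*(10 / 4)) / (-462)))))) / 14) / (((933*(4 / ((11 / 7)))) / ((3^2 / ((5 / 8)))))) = 34575859 / 64217146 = 0.54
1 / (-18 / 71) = -71 / 18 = -3.94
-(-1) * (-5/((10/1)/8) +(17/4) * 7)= 103/4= 25.75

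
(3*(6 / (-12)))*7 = -21 / 2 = -10.50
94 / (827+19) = 1 / 9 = 0.11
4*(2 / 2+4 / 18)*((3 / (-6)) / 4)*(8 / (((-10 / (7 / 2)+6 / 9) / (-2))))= -308 / 69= -4.46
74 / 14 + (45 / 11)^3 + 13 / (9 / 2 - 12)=10064588 / 139755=72.02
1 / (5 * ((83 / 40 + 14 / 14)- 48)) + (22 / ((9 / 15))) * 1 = 65882 / 1797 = 36.66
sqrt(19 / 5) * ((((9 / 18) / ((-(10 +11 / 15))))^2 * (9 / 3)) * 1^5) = 135 * sqrt(95) / 103684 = 0.01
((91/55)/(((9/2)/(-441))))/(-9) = 8918/495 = 18.02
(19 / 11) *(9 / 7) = 171 / 77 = 2.22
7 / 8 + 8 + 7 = 127 / 8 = 15.88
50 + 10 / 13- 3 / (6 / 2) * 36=192 / 13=14.77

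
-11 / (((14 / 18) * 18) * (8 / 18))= -99 / 56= -1.77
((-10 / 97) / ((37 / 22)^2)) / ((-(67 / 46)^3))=471106240 / 39939221059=0.01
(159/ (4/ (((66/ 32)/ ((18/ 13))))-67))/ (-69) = 7579/ 211531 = 0.04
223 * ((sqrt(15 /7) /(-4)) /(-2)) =223 * sqrt(105) /56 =40.80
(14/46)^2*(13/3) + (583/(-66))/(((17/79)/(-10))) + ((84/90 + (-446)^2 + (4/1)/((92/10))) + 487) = 199815.26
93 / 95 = 0.98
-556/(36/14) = -1946/9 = -216.22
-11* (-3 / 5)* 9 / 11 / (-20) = -27 / 100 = -0.27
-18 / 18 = -1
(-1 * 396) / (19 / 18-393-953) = 0.29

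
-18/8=-9/4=-2.25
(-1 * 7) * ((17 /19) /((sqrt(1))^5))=-119 /19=-6.26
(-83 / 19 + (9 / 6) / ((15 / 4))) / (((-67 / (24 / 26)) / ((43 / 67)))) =14964 / 426455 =0.04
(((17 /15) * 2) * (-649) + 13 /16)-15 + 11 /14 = -2493907 /1680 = -1484.47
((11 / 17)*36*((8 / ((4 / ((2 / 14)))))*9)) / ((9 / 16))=12672 / 119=106.49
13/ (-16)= -13/ 16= -0.81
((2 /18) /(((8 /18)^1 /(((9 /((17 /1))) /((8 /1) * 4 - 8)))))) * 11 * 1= 33 /544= 0.06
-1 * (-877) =877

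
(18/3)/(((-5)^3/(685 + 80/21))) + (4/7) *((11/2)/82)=-236951/7175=-33.02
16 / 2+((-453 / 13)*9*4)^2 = 1573681.75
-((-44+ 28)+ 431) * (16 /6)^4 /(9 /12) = -6799360 /243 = -27980.91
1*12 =12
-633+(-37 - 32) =-702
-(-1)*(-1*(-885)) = 885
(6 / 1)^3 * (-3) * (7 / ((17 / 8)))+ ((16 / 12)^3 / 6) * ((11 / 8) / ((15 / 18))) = -4897384 / 2295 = -2133.94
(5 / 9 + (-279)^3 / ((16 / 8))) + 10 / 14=-1368211097 / 126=-10858818.23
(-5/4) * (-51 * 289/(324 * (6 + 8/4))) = 24565/3456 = 7.11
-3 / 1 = -3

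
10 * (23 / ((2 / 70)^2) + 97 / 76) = 10706985 / 38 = 281762.76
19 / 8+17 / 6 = 125 / 24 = 5.21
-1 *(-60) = 60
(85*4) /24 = 85 /6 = 14.17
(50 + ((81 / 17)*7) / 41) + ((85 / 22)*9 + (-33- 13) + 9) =745021 / 15334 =48.59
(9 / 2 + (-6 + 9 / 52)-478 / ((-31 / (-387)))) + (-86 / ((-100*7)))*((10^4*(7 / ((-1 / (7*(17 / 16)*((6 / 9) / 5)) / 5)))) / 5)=-70107253 / 4836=-14496.95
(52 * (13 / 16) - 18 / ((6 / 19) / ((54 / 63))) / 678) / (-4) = -133451 / 12656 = -10.54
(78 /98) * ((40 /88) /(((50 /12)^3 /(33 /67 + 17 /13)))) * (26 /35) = 539136 /80609375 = 0.01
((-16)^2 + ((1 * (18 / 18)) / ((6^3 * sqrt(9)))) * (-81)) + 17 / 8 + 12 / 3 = 262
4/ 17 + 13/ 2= 229/ 34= 6.74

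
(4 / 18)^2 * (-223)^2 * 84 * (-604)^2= 2031896704768 / 27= 75255433509.93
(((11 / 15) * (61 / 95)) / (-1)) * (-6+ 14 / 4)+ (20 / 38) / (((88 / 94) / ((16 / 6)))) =16781 / 6270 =2.68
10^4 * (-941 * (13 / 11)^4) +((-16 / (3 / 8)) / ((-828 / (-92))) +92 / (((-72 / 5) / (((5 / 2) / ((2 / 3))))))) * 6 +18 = -9675405632191 / 527076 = -18356756.20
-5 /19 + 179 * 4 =13599 /19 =715.74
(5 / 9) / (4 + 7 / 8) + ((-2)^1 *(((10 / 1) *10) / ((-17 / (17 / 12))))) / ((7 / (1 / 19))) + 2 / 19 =16084 / 46683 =0.34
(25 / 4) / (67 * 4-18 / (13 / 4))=325 / 13648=0.02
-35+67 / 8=-213 / 8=-26.62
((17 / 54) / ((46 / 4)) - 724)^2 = 202128470569 / 385641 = 524136.36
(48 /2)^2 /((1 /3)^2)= 5184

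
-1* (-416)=416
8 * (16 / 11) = 128 / 11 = 11.64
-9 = -9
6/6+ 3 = 4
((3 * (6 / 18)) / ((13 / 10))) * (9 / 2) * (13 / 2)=22.50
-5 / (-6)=5 / 6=0.83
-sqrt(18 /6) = -sqrt(3) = -1.73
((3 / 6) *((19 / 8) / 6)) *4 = 0.79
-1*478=-478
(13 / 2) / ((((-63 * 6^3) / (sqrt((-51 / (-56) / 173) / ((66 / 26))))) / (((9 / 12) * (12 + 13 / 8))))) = -1417 * sqrt(5887882) / 15468558336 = -0.00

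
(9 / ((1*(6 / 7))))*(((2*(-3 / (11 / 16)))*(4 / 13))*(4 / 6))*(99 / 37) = -24192 / 481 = -50.30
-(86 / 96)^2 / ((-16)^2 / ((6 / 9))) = -1849 / 884736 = -0.00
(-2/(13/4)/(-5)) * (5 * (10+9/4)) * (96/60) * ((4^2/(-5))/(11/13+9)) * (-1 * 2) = 196/25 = 7.84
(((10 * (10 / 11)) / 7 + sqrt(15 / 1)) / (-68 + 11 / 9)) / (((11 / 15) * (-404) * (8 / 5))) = 16875 / 411309976 + 675 * sqrt(15) / 21366752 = 0.00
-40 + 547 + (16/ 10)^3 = 63887/ 125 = 511.10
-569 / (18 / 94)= -26743 / 9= -2971.44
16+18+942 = 976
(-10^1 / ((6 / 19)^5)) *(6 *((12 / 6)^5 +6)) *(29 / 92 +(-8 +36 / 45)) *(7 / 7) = 4998467.03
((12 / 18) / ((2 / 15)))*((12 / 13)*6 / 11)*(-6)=-2160 / 143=-15.10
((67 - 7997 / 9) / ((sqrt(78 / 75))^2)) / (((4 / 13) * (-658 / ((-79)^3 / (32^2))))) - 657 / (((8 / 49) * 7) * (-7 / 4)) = -37600865383 / 24256512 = -1550.13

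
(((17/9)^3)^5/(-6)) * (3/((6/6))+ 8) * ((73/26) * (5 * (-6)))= 2146883.02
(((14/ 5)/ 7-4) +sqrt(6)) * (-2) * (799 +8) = 1856.92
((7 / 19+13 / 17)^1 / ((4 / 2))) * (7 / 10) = 1281 / 3230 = 0.40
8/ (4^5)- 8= -7.99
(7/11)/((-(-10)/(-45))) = -63/22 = -2.86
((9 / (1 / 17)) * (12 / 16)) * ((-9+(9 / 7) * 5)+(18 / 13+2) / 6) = -20961 / 91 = -230.34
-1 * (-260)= 260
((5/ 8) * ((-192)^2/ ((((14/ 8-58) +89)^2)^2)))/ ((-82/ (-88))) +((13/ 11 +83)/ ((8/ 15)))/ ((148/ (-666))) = -754693582061025/ 1062555714968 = -710.26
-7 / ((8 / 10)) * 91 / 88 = -3185 / 352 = -9.05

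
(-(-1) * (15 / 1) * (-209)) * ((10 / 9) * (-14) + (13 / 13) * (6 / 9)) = 140030 / 3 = 46676.67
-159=-159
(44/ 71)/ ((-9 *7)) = -0.01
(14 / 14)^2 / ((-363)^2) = 1 / 131769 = 0.00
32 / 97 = 0.33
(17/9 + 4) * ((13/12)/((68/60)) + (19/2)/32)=7.38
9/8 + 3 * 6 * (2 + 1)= 441/8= 55.12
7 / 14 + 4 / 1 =9 / 2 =4.50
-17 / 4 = -4.25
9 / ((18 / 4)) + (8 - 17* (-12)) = 214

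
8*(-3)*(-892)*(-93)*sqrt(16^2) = -31855104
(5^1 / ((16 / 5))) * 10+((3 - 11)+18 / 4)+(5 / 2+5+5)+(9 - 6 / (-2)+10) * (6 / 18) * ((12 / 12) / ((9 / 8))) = 6727 / 216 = 31.14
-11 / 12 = -0.92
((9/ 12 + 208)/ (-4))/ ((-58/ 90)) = 37575/ 464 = 80.98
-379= -379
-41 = -41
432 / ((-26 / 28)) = -6048 / 13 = -465.23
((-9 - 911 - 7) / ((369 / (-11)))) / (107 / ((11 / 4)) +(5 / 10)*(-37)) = 24926 / 18409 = 1.35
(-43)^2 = 1849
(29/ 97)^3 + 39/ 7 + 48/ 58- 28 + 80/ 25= -17021238786/ 926363095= -18.37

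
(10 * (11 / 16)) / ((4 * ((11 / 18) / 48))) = 135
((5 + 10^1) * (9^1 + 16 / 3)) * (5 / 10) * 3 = 645 / 2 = 322.50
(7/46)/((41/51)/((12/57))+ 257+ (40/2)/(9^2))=19278/33072827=0.00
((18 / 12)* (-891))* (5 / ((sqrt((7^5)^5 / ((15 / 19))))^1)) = -13365* sqrt(1995) / 3681782395466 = -0.00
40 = 40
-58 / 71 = -0.82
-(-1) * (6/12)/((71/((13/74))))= 13/10508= 0.00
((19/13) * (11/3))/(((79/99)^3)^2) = 65589783741603/3160136921773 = 20.76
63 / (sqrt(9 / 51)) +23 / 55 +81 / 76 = 151.45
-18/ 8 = -2.25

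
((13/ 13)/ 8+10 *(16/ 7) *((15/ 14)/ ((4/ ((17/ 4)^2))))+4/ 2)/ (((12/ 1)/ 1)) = 44183/ 4704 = 9.39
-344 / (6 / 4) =-688 / 3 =-229.33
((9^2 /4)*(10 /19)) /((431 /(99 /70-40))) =-218781 /229292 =-0.95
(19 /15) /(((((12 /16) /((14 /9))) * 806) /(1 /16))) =133 /652860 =0.00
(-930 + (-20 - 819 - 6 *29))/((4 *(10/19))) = -36917/40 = -922.92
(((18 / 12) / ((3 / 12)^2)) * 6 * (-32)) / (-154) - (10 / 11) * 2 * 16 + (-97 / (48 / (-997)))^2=720152709893 / 177408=4059302.34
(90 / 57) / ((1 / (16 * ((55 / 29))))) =26400 / 551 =47.91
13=13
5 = 5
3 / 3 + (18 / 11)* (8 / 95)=1189 / 1045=1.14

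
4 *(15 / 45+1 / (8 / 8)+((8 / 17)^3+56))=3386288 / 14739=229.75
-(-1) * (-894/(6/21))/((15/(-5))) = 1043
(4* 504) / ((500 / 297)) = 149688 / 125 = 1197.50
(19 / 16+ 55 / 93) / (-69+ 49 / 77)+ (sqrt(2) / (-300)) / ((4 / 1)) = -0.03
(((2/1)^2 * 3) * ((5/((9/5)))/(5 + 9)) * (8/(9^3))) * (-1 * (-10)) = 4000/15309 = 0.26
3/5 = 0.60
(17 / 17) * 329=329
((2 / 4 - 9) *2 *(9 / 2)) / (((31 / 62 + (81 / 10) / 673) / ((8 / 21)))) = -686460 / 12061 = -56.92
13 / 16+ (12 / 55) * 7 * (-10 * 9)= -24049 / 176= -136.64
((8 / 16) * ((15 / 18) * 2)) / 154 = 5 / 924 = 0.01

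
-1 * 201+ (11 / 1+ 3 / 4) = -757 / 4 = -189.25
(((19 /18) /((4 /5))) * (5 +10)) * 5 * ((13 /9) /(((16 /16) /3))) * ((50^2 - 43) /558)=1888.19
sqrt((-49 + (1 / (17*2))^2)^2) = 56643 / 1156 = 49.00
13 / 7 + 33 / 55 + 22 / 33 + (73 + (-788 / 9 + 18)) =2069 / 315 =6.57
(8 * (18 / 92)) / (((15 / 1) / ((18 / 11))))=216 / 1265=0.17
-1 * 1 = -1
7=7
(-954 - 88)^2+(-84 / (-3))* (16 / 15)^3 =3664568188 / 3375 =1085797.98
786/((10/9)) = 3537/5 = 707.40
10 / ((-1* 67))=-10 / 67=-0.15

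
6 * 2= 12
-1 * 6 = -6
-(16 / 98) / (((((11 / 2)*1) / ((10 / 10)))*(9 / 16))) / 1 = -256 / 4851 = -0.05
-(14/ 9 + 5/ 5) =-23/ 9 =-2.56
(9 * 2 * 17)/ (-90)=-17/ 5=-3.40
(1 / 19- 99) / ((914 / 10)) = -9400 / 8683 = -1.08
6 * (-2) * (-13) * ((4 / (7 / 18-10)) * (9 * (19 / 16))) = -120042 / 173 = -693.88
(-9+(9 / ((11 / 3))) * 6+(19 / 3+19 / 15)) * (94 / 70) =34451 / 1925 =17.90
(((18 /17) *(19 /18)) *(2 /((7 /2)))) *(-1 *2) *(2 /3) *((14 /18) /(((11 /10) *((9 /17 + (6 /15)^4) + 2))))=-1900000 /8062659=-0.24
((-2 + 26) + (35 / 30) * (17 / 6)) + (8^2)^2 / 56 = 25313 / 252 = 100.45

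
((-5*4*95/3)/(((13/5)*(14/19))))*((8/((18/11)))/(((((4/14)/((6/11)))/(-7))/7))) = 17689000/117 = 151188.03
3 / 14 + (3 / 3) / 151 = 467 / 2114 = 0.22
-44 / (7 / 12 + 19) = -528 / 235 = -2.25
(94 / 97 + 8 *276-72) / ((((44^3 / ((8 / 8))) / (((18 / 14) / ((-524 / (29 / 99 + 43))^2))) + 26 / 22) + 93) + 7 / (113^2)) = 133709998903947026 / 607312265534752081017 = 0.00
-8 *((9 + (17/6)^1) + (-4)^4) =-6428/3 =-2142.67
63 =63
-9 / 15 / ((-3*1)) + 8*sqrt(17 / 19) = 7.77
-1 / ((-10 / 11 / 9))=99 / 10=9.90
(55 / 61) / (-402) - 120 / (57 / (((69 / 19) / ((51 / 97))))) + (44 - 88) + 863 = 121063869151 / 150491514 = 804.46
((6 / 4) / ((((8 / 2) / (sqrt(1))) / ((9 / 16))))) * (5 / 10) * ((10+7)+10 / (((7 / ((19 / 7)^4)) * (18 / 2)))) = 11624043 / 4302592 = 2.70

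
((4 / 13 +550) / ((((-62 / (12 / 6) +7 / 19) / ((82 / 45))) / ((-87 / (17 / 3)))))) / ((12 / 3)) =80808007 / 643110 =125.65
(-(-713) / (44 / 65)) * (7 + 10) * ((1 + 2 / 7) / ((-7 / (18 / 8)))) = -63817065 / 8624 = -7399.94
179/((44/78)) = 6981/22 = 317.32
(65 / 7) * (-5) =-325 / 7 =-46.43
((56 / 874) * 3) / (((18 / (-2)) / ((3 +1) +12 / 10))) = -728 / 6555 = -0.11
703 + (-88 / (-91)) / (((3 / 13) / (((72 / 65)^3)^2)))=375222906804409 / 527932234375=710.74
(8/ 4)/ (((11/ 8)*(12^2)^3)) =1/ 2052864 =0.00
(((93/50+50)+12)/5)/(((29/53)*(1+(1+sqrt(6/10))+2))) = 338458/55825 - 169229*sqrt(15)/558250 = 4.89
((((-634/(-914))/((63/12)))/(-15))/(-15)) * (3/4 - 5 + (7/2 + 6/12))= -317/2159325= -0.00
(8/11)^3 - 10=-12798/1331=-9.62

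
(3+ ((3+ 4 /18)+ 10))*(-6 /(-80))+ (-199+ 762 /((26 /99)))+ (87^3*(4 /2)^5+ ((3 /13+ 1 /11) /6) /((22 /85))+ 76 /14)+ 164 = 4641129742311 /220220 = 21074969.31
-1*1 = -1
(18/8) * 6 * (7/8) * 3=567/16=35.44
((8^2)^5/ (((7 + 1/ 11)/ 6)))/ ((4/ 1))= 2952790016/ 13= 227137693.54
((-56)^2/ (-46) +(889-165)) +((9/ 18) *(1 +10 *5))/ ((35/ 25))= 217041/ 322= 674.04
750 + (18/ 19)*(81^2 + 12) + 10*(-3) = 131994/ 19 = 6947.05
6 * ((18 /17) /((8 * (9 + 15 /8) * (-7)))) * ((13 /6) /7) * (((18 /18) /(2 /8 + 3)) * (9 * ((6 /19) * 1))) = -1296 /458983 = -0.00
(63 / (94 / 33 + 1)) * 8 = 16632 / 127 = 130.96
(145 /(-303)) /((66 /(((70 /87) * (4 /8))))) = -175 /59994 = -0.00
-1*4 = -4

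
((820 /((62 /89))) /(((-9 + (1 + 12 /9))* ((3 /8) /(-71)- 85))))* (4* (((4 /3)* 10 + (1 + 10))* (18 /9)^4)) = 4841668352 /1496773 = 3234.74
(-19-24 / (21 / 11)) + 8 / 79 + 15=-9108 / 553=-16.47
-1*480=-480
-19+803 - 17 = 767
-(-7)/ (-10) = -7/ 10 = -0.70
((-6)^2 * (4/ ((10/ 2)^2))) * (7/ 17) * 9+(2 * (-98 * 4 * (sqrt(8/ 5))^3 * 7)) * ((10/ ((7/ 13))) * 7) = 9072/ 425 - 2283008 * sqrt(10)/ 5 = -1443879.69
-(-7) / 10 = 7 / 10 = 0.70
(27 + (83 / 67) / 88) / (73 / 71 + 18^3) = 2261705 / 488359784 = 0.00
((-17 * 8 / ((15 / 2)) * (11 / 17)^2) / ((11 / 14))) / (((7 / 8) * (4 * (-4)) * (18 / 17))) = 88 / 135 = 0.65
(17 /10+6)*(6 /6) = 77 /10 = 7.70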